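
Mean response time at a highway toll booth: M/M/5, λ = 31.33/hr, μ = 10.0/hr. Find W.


a = 3.1330; ρ = 0.6266; P₀ = 0.040133
Lq = P₀·a^c·ρ/(c!(1−ρ)²) = 0.45369
Wq = Lq/λ = 0.45369/31.33 = 0.01448 hr
W = Wq + 1/μ = 0.01448 + 0.10000 = 0.11448 hr

Final: 0.11448 hr


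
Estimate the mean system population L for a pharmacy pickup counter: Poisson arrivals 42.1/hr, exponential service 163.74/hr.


ρ = λ/μ = 42.1/163.74 = 0.2571
L = ρ/(1−ρ) = 0.2571/(1 − 0.2571) = 0.2571/0.7429 = 0.3461

Final: 0.3461


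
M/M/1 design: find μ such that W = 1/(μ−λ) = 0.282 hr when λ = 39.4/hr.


W = 1/(μ−λ) ⇒ μ − λ = 1/W = 1/0.282 = 3.5461
μ = λ + 1/W = 39.4 + 3.5461 = 42.9461 per hr

Final: 42.9461 /hr


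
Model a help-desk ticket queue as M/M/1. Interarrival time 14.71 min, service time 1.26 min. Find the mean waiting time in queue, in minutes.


λ = 60/14.71 = 4.0789 /hr
μ = 60/1.26 = 47.6190 /hr
ρ = λ/μ = 4.0789/47.6190 = 0.08566
Wq = ρ/(μ−λ) = 0.08566/(47.6190−4.0789) = 0.001967 hr
In minutes: 0.001967·60 = 0.1180 min

Final: 0.1180 min


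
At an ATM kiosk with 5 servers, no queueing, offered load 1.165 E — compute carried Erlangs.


B(5,1.165) = 0.005585 (Erlang-B)
Carried load = a(1 − B) = 1.165·(1 − 0.005585) = 1.165·0.994415 = 1.1585 E

Final: 1.1585 Erlangs


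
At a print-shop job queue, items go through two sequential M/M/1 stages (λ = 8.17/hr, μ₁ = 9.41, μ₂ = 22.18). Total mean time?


Each node sees arrival rate λ = 8.17/hr (tandem ⇒ throughput preserved).
W₁ = 1/(μ₁−λ) = 1/(9.41−8.17) = 0.80645 hr
W₂ = 1/(μ₂−λ) = 1/(22.18−8.17) = 0.07138 hr
W_total = W₁ + W₂ = 0.80645 + 0.07138 = 0.87783 hr

Final: 0.87783 hr


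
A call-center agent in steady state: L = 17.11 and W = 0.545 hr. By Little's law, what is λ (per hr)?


λ = L/W = 17.11/0.545 = 31.3945 /hr

Final: 31.3945 /hr


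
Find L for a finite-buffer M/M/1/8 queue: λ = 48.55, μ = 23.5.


ρ = 48.55/23.5 = 2.0660
L = ρ[1 − (K+1)ρ^K + Kρ^(K+1)] / [(1−ρ)(1−ρ^(K+1))]
Numerator: 2.0660·(1 − 9·331.872278 + 8·685.634003) = 5163.285326
Denominator: (-1.0660)·(-684.634003) = 729.790714
L = 5163.285326/729.790714 = 7.0750

Final: 7.0750


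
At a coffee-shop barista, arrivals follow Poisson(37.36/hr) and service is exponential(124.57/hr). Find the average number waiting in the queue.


ρ = 37.36/124.57 = 0.2999
Lq = ρ²/(1−ρ) = 0.08995/0.7001 = 0.1285

Final: 0.1285


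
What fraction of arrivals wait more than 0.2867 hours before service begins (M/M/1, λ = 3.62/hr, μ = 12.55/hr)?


ρ = 3.62/12.55 = 0.2884
P(Wq > t) = ρ·e^{−(μ−λ)t} = 0.2884·e^{−2.5602}
= 0.2884·0.077287 = 0.022293

Final: 0.022293


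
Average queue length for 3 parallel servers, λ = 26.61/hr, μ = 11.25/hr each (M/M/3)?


a = λ/μ = 2.3653; ρ = a/3 = 0.7884
P₀ = 0.060283
Lq = P₀·a^c·ρ / (c!·(1−ρ)²) = 0.060283·13.23357·0.7884/(6·0.04476)
= 2.34231

Final: 2.34231


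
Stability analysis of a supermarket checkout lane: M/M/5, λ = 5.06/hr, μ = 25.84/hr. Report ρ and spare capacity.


Total capacity cμ = 5·25.84 = 129.20/hr
ρ = λ/(cμ) = 5.06/129.20 = 0.03916
Stable ⇔ ρ < 1: YES
Spare capacity = cμ − λ = 129.20 − 5.06 = 124.14/hr

Final: ρ = 0.03916; stable; margin = 124.14/hr


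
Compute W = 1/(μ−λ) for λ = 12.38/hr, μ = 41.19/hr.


W = 1/(μ−λ) = 1/(41.19 − 12.38) = 1/28.81 = 0.03471 hr

Final: 0.03471 hr


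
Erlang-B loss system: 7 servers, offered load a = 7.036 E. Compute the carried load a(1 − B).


B(7,7.036) = 0.251098 (Erlang-B)
Carried load = a(1 − B) = 7.036·(1 − 0.251098) = 7.036·0.748902 = 5.2693 E

Final: 5.2693 Erlangs


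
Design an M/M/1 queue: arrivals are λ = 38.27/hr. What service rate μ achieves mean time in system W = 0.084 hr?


W = 1/(μ−λ) ⇒ μ − λ = 1/W = 1/0.084 = 11.9048
μ = λ + 1/W = 38.27 + 11.9048 = 50.1748 per hr

Final: 50.1748 /hr


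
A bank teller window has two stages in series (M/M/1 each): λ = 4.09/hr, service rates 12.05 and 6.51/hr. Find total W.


Each node sees arrival rate λ = 4.09/hr (tandem ⇒ throughput preserved).
W₁ = 1/(μ₁−λ) = 1/(12.05−4.09) = 0.12563 hr
W₂ = 1/(μ₂−λ) = 1/(6.51−4.09) = 0.41322 hr
W_total = W₁ + W₂ = 0.12563 + 0.41322 = 0.53885 hr

Final: 0.53885 hr


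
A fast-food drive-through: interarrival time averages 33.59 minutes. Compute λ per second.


λ = 1/(interarrival time) in consistent units.
1 second = 0.0166667 min, so λ = 0.0166667/33.59 = 0.0004962 per second

Final: 0.0004962 /sec


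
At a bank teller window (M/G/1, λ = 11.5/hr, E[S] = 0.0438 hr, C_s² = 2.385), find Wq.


ρ = λ·E[S] = 11.5·0.0438 = 0.5037
E[S²] = E[S]²(1+C_s²) = 0.0438²·(1+2.385) = 0.006494
Wq = λ·E[S²]/(2(1−ρ)) = 11.5·0.006494/(2·0.4963) = 0.07524 hr

Final: 0.07524 hr


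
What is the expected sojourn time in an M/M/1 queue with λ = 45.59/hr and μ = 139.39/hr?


W = 1/(μ−λ) = 1/(139.39 − 45.59) = 1/93.80 = 0.01066 hr

Final: 0.01066 hr


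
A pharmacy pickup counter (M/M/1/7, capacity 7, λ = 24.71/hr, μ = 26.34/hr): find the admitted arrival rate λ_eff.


ρ = 0.9381; P_K = (1−ρ)ρ^7/(1−ρ^8) = 0.098893
λ_eff = λ(1 − P_K) = 24.71·(1 − 0.098893) = 24.71·0.901107 = 22.2663 /hr

Final: 22.2663 /hr


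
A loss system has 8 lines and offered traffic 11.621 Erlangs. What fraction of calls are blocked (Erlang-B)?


B(c,a) = (a^c/c!) / Σ_{k=0}^{c} a^k/k!
a^8/8! = 8249.497325
Σ terms (k=0..8): 1.00000 + 11.62100 + 67.52382 + 261.56477 + 759.91106 + 1766.18528 + 3420.80652 + 5679.02750 + 8249.49733 = 20217.137267
B = 8249.497325/20217.137267 = 0.408045

Final: 0.408045


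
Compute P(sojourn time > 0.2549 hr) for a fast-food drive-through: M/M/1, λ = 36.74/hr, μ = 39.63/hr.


W ~ Exponential(μ−λ) for M/M/1.
μ − λ = 39.63 − 36.74 = 2.8900
P(W > t) = e^{−(μ−λ)t} = e^{−0.7367} = 0.478710

Final: 0.478710


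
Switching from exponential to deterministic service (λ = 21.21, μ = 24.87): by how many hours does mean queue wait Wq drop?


ρ = 21.21/24.87 = 0.8528
Wq(M/M/1) = ρ/(μ−λ) = 0.8528/3.66 = 0.23301 hr
Wq(M/D/1) = ρ/(2(μ−λ)) = 0.11651 hr
Savings = 0.23301 − 0.11651 = 0.11651 hr

Final: 0.11651 hr


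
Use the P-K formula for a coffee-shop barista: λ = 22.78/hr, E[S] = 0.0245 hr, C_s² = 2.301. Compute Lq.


ρ = λ·E[S] = 22.78·0.0245 = 0.5581
Lq = ρ²(1+C_s²)/(2(1−ρ)) = 0.3115·(1+2.301)/(2·0.4419)
= 0.3115·3.3010/0.8838 = 1.16343

Final: 1.16343


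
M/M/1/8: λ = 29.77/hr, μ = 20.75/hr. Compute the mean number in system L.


ρ = 29.77/20.75 = 1.4347
L = ρ[1 − (K+1)ρ^K + Kρ^(K+1)] / [(1−ρ)(1−ρ^(K+1))]
Numerator: 1.4347·(1 − 9·17.950885 + 8·25.754113) = 65.242842
Denominator: (-0.4347)·(-24.754113) = 10.760583
L = 65.242842/10.760583 = 6.0631

Final: 6.0631


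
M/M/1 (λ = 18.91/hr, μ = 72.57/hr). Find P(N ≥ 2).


ρ = 18.91/72.57 = 0.2606
P(N ≥ n) = ρ^n = 0.2606^2 = 0.067900

Final: 0.067900


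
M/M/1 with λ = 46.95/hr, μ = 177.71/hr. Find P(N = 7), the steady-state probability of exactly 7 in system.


ρ = 46.95/177.71 = 0.2642
P_n = (1−ρ)·ρ^n = (1 − 0.2642)·0.2642^7 = 0.7358·0.00008984 = 0.00006610

Final: 0.00006610


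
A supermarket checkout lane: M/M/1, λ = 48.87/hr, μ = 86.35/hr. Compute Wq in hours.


ρ = 48.87/86.35 = 0.5660
Wq = ρ/(μ−λ) = 0.5660/(86.35 − 48.87) = 0.5660/37.48 = 0.01510 hr

Final: 0.01510 hr


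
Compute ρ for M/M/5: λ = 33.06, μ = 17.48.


ρ = λ/(cμ) = 33.06/(5·17.48) = 33.06/87.40 = 0.3783

Final: 0.3783


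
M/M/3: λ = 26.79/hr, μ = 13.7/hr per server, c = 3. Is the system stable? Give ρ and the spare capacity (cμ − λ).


Total capacity cμ = 3·13.7 = 41.10/hr
ρ = λ/(cμ) = 26.79/41.10 = 0.6518
Stable ⇔ ρ < 1: YES
Spare capacity = cμ − λ = 41.10 − 26.79 = 14.31/hr

Final: ρ = 0.6518; stable; margin = 14.31/hr


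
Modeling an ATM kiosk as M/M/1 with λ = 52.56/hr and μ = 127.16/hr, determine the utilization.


ρ = λ/μ = 52.56/127.16 = 0.4133

Final: 0.4133


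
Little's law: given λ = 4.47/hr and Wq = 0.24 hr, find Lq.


Lq = λWq = 4.47·0.24 = 1.0728

Final: 1.0728


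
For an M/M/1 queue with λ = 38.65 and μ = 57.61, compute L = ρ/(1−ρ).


ρ = λ/μ = 38.65/57.61 = 0.6709
L = ρ/(1−ρ) = 0.6709/(1 − 0.6709) = 0.6709/0.3291 = 2.0385

Final: 2.0385


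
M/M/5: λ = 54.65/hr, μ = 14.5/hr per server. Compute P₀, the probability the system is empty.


a = λ/μ = 54.65/14.5 = 3.7690; ρ = a/c = 0.7538
Σ_{k=0}^{4} a^k/k! (terms k=0..4) = 1.00000 + 3.76897 + 7.10255 + 8.92309 + 8.40770 = 29.20231
Tail: a^5/(5!(1−ρ)) = 760.52032/(120·0.2462) = 25.74123
P₀ = 1/(29.20231 + 25.74123) = 1/54.94354 = 0.018201

Final: 0.018201


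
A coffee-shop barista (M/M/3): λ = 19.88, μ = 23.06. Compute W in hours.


a = 0.8621; ρ = 0.2874; P₀ = 0.419541
Lq = P₀·a^c·ρ/(c!(1−ρ)²) = 0.02535
Wq = Lq/λ = 0.02535/19.88 = 0.001275 hr
W = Wq + 1/μ = 0.001275 + 0.04337 = 0.04464 hr

Final: 0.04464 hr


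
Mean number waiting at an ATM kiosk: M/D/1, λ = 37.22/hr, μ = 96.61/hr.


ρ = 37.22/96.61 = 0.3853
M/D/1: Lq = ρ²/(2(1−ρ)) = 0.1484/(2·0.6147) = 0.12072

Final: 0.12072


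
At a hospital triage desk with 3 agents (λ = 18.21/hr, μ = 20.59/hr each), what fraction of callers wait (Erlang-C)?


a = λ/μ = 0.8844; ρ = a/3 = 0.2948
P₀ = 0.410005 (from M/M/c formula)
C(c,a) = [a^c/(c!(1−ρ))]·P₀ = [0.69177/(6·0.7052)]·0.410005
= 0.16349·0.410005 = 0.067033

Final: 0.067033


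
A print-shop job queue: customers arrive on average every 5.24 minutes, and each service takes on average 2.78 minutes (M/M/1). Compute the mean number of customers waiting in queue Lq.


λ = 60/5.24 = 11.4504 /hr
μ = 60/2.78 = 21.5827 /hr
ρ = λ/μ = 11.4504/21.5827 = 0.5305
Lq = ρ²/(1−ρ) = 0.2815/0.4695 = 0.5995

Final: 0.5995


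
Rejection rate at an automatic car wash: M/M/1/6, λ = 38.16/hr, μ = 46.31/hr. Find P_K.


ρ = λ/μ = 38.16/46.31 = 0.8240
P_K = (1−ρ)ρ^K/(1−ρ^(K+1)) = (0.1760·0.313041)/(1 − 0.257950)
= 0.055091/0.742050 = 0.074242

Final: 0.074242


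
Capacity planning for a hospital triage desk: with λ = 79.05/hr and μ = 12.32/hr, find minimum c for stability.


Stability requires cμ > λ ⇔ c > λ/μ.
λ/μ = 79.05/12.32 = 6.4164
Minimum integer c = ⌊6.4164⌋ + 1 = 7
Check: 7·12.32 = 86.24 > 79.05, while 6·12.32 = 73.92 ≤ 79.05

Final: 7 servers


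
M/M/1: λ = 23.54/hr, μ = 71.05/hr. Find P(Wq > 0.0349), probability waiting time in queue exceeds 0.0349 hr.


ρ = 23.54/71.05 = 0.3313
P(Wq > t) = ρ·e^{−(μ−λ)t} = 0.3313·e^{−1.6581}
= 0.3313·0.190501 = 0.063116

Final: 0.063116


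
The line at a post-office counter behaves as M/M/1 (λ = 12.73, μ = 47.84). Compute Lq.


ρ = 12.73/47.84 = 0.2661
Lq = ρ²/(1−ρ) = 0.07081/0.7339 = 0.09648

Final: 0.09648


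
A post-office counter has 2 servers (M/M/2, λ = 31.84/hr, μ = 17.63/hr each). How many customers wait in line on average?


a = λ/μ = 1.8060; ρ = a/2 = 0.9030
P₀ = 0.050969
Lq = P₀·a^c·ρ / (c!·(1−ρ)²) = 0.050969·3.26168·0.9030/(2·0.009408)
= 7.97844

Final: 7.97844


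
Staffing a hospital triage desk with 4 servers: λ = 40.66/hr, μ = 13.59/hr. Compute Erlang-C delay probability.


a = λ/μ = 2.9919; ρ = a/4 = 0.7480
P₀ = 0.038199 (from M/M/c formula)
C(c,a) = [a^c/(c!(1−ρ))]·P₀ = [80.12936/(24·0.2520)]·0.038199
= 13.24766·0.038199 = 0.506042

Final: 0.506042


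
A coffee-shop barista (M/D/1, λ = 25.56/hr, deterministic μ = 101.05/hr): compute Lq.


ρ = 25.56/101.05 = 0.2529
M/D/1: Lq = ρ²/(2(1−ρ)) = 0.06398/(2·0.7471) = 0.04282

Final: 0.04282


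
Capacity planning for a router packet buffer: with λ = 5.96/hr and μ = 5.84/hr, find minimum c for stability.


Stability requires cμ > λ ⇔ c > λ/μ.
λ/μ = 5.96/5.84 = 1.0205
Minimum integer c = ⌊1.0205⌋ + 1 = 2
Check: 2·5.84 = 11.68 > 5.96, while 1·5.84 = 5.84 ≤ 5.96

Final: 2 servers


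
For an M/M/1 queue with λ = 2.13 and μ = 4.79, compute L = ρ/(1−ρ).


ρ = λ/μ = 2.13/4.79 = 0.4447
L = ρ/(1−ρ) = 0.4447/(1 − 0.4447) = 0.4447/0.5553 = 0.8008

Final: 0.8008


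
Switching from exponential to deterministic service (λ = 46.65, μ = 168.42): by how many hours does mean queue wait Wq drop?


ρ = 46.65/168.42 = 0.2770
Wq(M/M/1) = ρ/(μ−λ) = 0.2770/121.77 = 0.002275 hr
Wq(M/D/1) = ρ/(2(μ−λ)) = 0.001137 hr
Savings = 0.002275 − 0.001137 = 0.001137 hr

Final: 0.001137 hr


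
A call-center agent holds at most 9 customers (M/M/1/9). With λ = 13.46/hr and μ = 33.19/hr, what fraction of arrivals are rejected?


ρ = λ/μ = 13.46/33.19 = 0.4055
P_K = (1−ρ)ρ^K/(1−ρ^(K+1)) = (0.5945·0.0002967)/(1 − 0.0001203)
= 0.0001764/0.999880 = 0.0001764

Final: 0.0001764


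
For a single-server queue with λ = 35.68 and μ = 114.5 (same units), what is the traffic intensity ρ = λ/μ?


ρ = λ/μ = 35.68/114.5 = 0.3116

Final: 0.3116


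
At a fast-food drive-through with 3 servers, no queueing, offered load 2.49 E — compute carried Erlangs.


B(3,2.49) = 0.280805 (Erlang-B)
Carried load = a(1 − B) = 2.49·(1 − 0.280805) = 2.49·0.719195 = 1.7908 E

Final: 1.7908 Erlangs


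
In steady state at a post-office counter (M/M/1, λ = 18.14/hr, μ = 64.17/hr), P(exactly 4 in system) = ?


ρ = 18.14/64.17 = 0.2827
P_n = (1−ρ)·ρ^n = (1 − 0.2827)·0.2827^4 = 0.7173·0.006386 = 0.004581

Final: 0.004581


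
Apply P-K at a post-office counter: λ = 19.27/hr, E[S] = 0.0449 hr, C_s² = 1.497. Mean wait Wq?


ρ = λ·E[S] = 19.27·0.0449 = 0.8652
E[S²] = E[S]²(1+C_s²) = 0.0449²·(1+1.497) = 0.005034
Wq = λ·E[S²]/(2(1−ρ)) = 19.27·0.005034/(2·0.1348) = 0.35987 hr

Final: 0.35987 hr


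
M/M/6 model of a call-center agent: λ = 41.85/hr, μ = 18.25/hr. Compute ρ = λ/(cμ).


ρ = λ/(cμ) = 41.85/(6·18.25) = 41.85/109.50 = 0.3822

Final: 0.3822


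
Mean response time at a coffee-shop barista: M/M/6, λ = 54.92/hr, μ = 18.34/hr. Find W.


a = 2.9945; ρ = 0.4991; P₀ = 0.049236
Lq = P₀·a^c·ρ/(c!(1−ρ)²) = 0.09808
Wq = Lq/λ = 0.09808/54.92 = 0.001786 hr
W = Wq + 1/μ = 0.001786 + 0.05453 = 0.05631 hr

Final: 0.05631 hr


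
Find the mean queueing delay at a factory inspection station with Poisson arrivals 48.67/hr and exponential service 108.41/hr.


ρ = 48.67/108.41 = 0.4489
Wq = ρ/(μ−λ) = 0.4489/(108.41 − 48.67) = 0.4489/59.74 = 0.007515 hr

Final: 0.007515 hr


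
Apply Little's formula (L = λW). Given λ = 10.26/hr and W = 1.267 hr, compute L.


L = λW = 10.26·1.267 = 12.9994

Final: 12.9994


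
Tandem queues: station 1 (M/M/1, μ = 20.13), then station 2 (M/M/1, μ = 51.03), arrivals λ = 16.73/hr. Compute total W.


Each node sees arrival rate λ = 16.73/hr (tandem ⇒ throughput preserved).
W₁ = 1/(μ₁−λ) = 1/(20.13−16.73) = 0.29412 hr
W₂ = 1/(μ₂−λ) = 1/(51.03−16.73) = 0.02915 hr
W_total = W₁ + W₂ = 0.29412 + 0.02915 = 0.32327 hr

Final: 0.32327 hr


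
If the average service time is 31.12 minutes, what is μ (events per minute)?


μ = 1/(service time) in consistent units.
1 minute = 1 min, so μ = 1/31.12 = 0.03213 per minute

Final: 0.03213 /min


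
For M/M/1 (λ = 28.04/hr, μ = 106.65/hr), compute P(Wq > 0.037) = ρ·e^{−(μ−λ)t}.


ρ = 28.04/106.65 = 0.2629
P(Wq > t) = ρ·e^{−(μ−λ)t} = 0.2629·e^{−2.9086}
= 0.2629·0.054554 = 0.014343

Final: 0.014343


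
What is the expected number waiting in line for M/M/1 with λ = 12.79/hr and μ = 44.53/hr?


ρ = 12.79/44.53 = 0.2872
Lq = ρ²/(1−ρ) = 0.08250/0.7128 = 0.1157

Final: 0.1157


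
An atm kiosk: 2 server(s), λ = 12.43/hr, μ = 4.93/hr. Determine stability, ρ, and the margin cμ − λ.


Total capacity cμ = 2·4.93 = 9.86/hr
ρ = λ/(cμ) = 12.43/9.86 = 1.2606
Stable ⇔ ρ < 1: NO
Spare capacity = cμ − λ = 9.86 − 12.43 = -2.57/hr

Final: ρ = 1.2606; unstable; margin = -2.57/hr


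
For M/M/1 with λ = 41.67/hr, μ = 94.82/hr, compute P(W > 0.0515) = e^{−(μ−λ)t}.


W ~ Exponential(μ−λ) for M/M/1.
μ − λ = 94.82 − 41.67 = 53.1500
P(W > t) = e^{−(μ−λ)t} = e^{−2.7372} = 0.064750

Final: 0.064750


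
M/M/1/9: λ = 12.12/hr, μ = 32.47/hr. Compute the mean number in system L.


ρ = 12.12/32.47 = 0.3733
L = ρ[1 − (K+1)ρ^K + Kρ^(K+1)] / [(1−ρ)(1−ρ^(K+1))]
Numerator: 0.3733·(1 − 10·0.0001407 + 9·0.00005251) = 0.372919
Denominator: (0.6267)·(0.999947) = 0.626699
L = 0.372919/0.626699 = 0.5951

Final: 0.5951


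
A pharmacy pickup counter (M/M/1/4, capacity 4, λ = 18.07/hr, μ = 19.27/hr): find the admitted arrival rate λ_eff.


ρ = 0.9377; P_K = (1−ρ)ρ^4/(1−ρ^5) = 0.175142
λ_eff = λ(1 − P_K) = 18.07·(1 − 0.175142) = 18.07·0.824858 = 14.9052 /hr

Final: 14.9052 /hr


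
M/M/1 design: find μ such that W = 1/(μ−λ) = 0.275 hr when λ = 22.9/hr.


W = 1/(μ−λ) ⇒ μ − λ = 1/W = 1/0.275 = 3.6364
μ = λ + 1/W = 22.9 + 3.6364 = 26.5364 per hr

Final: 26.5364 /hr


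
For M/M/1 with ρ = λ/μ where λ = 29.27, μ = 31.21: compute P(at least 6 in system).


ρ = 29.27/31.21 = 0.9378
P(N ≥ n) = ρ^n = 0.9378^6 = 0.680415

Final: 0.680415


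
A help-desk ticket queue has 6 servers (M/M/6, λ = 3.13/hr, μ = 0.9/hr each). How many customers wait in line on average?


a = λ/μ = 3.4778; ρ = a/6 = 0.5796
P₀ = 0.029659
Lq = P₀·a^c·ρ / (c!·(1−ρ)²) = 0.029659·1769.33867·0.5796/(720·0.17671)
= 0.23907

Final: 0.23907


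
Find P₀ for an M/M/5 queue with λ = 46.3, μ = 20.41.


a = λ/μ = 46.3/20.41 = 2.2685; ρ = a/c = 0.4537
Σ_{k=0}^{4} a^k/k! (terms k=0..4) = 1.00000 + 2.26850 + 2.57304 + 1.94564 + 1.10342 = 8.89059
Tail: a^5/(5!(1−ρ)) = 60.07447/(120·0.5463) = 0.91638
P₀ = 1/(8.89059 + 0.91638) = 1/9.80698 = 0.101968

Final: 0.101968


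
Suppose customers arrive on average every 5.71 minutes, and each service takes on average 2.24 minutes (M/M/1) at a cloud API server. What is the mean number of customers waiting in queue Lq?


λ = 60/5.71 = 10.5079 /hr
μ = 60/2.24 = 26.7857 /hr
ρ = λ/μ = 10.5079/26.7857 = 0.3923
Lq = ρ²/(1−ρ) = 0.1539/0.6077 = 0.2532

Final: 0.2532


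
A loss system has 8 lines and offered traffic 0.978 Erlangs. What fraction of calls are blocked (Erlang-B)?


B(c,a) = (a^c/c!) / Σ_{k=0}^{c} a^k/k!
a^8/8! = 0.00002076
Σ terms (k=0..8): 1.00000 + 0.97800 + 0.47824 + 0.15591 + 0.03812 + 0.007456 + 0.001215 + 0.0001698 + 0.00002076 = 2.659130
B = 0.00002076/2.659130 = 0.000007806

Final: 0.000007806


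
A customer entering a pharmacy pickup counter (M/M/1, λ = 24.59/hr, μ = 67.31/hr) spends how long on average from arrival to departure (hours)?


W = 1/(μ−λ) = 1/(67.31 − 24.59) = 1/42.72 = 0.02341 hr

Final: 0.02341 hr


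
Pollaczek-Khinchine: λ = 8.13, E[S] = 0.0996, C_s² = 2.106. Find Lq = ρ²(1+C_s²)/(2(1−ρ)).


ρ = λ·E[S] = 8.13·0.0996 = 0.8097
Lq = ρ²(1+C_s²)/(2(1−ρ)) = 0.6557·(1+2.106)/(2·0.1903)
= 0.6557·3.1060/0.3805 = 5.35232

Final: 5.35232


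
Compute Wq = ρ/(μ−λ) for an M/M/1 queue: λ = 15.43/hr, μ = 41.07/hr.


ρ = 15.43/41.07 = 0.3757
Wq = ρ/(μ−λ) = 0.3757/(41.07 − 15.43) = 0.3757/25.64 = 0.01465 hr

Final: 0.01465 hr


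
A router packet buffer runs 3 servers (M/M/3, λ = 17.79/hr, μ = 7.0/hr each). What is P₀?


a = λ/μ = 17.79/7.0 = 2.5414; ρ = a/c = 0.8471
Σ_{k=0}^{2} a^k/k! (terms k=0..2) = 1.00000 + 2.54143 + 3.22943 = 6.77086
Tail: a^3/(3!(1−ρ)) = 16.41473/(6·0.1529) = 17.89768
P₀ = 1/(6.77086 + 17.89768) = 1/24.66854 = 0.040537

Final: 0.040537


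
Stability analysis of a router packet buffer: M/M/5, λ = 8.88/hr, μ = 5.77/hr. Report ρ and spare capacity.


Total capacity cμ = 5·5.77 = 28.85/hr
ρ = λ/(cμ) = 8.88/28.85 = 0.3078
Stable ⇔ ρ < 1: YES
Spare capacity = cμ − λ = 28.85 − 8.88 = 19.97/hr

Final: ρ = 0.3078; stable; margin = 19.97/hr


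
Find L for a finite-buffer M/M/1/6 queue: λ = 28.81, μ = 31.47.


ρ = 28.81/31.47 = 0.9155
L = ρ[1 − (K+1)ρ^K + Kρ^(K+1)] / [(1−ρ)(1−ρ^(K+1))]
Numerator: 0.9155·(1 − 7·0.588680 + 6·0.538922) = 0.103240
Denominator: (0.08452)·(0.461078) = 0.038973
L = 0.103240/0.038973 = 2.6490

Final: 2.6490


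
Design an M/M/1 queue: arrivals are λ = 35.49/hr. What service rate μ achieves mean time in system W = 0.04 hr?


W = 1/(μ−λ) ⇒ μ − λ = 1/W = 1/0.04 = 25.0000
μ = λ + 1/W = 35.49 + 25.0000 = 60.4900 per hr

Final: 60.4900 /hr


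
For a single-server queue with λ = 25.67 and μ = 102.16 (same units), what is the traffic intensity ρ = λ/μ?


ρ = λ/μ = 25.67/102.16 = 0.2513

Final: 0.2513


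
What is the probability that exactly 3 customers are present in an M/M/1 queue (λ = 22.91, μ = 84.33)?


ρ = 22.91/84.33 = 0.2717
P_n = (1−ρ)·ρ^n = (1 − 0.2717)·0.2717^3 = 0.7283·0.020051 = 0.014603

Final: 0.014603


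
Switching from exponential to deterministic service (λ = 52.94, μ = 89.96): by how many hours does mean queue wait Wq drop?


ρ = 52.94/89.96 = 0.5885
Wq(M/M/1) = ρ/(μ−λ) = 0.5885/37.02 = 0.01590 hr
Wq(M/D/1) = ρ/(2(μ−λ)) = 0.007948 hr
Savings = 0.01590 − 0.007948 = 0.007948 hr

Final: 0.007948 hr


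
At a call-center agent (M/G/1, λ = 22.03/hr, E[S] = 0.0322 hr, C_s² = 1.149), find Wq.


ρ = λ·E[S] = 22.03·0.0322 = 0.7094
E[S²] = E[S]²(1+C_s²) = 0.0322²·(1+1.149) = 0.002228
Wq = λ·E[S²]/(2(1−ρ)) = 22.03·0.002228/(2·0.2906) = 0.08445 hr

Final: 0.08445 hr


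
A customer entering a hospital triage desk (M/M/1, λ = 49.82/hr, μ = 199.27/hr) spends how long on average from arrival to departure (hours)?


W = 1/(μ−λ) = 1/(199.27 − 49.82) = 1/149.45 = 0.006691 hr

Final: 0.006691 hr


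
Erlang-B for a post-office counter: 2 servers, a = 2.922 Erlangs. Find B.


B(c,a) = (a^c/c!) / Σ_{k=0}^{c} a^k/k!
a^2/2! = 4.269042
Σ terms (k=0..2): 1.00000 + 2.92200 + 4.26904 = 8.191042
B = 4.269042/8.191042 = 0.521184

Final: 0.521184


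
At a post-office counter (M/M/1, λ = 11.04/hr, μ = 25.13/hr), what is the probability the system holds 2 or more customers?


ρ = 11.04/25.13 = 0.4393
P(N ≥ n) = ρ^n = 0.4393^2 = 0.192998

Final: 0.192998


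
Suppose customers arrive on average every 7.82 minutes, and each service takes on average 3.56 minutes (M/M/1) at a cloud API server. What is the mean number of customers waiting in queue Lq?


λ = 60/7.82 = 7.6726 /hr
μ = 60/3.56 = 16.8539 /hr
ρ = λ/μ = 7.6726/16.8539 = 0.4552
Lq = ρ²/(1−ρ) = 0.2072/0.5448 = 0.3804

Final: 0.3804


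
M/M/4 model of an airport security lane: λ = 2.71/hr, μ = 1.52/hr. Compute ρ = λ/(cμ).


ρ = λ/(cμ) = 2.71/(4·1.52) = 2.71/6.08 = 0.4457

Final: 0.4457


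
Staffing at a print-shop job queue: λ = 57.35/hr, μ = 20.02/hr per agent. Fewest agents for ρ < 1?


Stability requires cμ > λ ⇔ c > λ/μ.
λ/μ = 57.35/20.02 = 2.8646
Minimum integer c = ⌊2.8646⌋ + 1 = 3
Check: 3·20.02 = 60.06 > 57.35, while 2·20.02 = 40.04 ≤ 57.35

Final: 3 servers


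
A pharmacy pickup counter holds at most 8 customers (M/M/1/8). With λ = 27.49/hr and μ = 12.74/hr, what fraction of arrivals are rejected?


ρ = λ/μ = 27.49/12.74 = 2.1578
P_K = (1−ρ)ρ^K/(1−ρ^(K+1)) = (-1.1578·469.940089)/(1 − 1014.023002)
= -544.082913/-1013.023002 = 0.537088

Final: 0.537088


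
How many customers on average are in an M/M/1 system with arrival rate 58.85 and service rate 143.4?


ρ = λ/μ = 58.85/143.4 = 0.4104
L = ρ/(1−ρ) = 0.4104/(1 − 0.4104) = 0.4104/0.5896 = 0.6960

Final: 0.6960


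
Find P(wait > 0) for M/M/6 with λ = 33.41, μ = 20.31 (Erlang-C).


a = λ/μ = 1.6450; ρ = a/6 = 0.2742
P₀ = 0.192926 (from M/M/c formula)
C(c,a) = [a^c/(c!(1−ρ))]·P₀ = [19.81524/(720·0.7258)]·0.192926
= 0.03792·0.192926 = 0.007315

Final: 0.007315


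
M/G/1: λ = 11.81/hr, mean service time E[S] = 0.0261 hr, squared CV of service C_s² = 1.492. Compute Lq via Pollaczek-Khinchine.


ρ = λ·E[S] = 11.81·0.0261 = 0.3082
Lq = ρ²(1+C_s²)/(2(1−ρ)) = 0.09501·(1+1.492)/(2·0.6918)
= 0.09501·2.4920/1.3835 = 0.17114

Final: 0.17114


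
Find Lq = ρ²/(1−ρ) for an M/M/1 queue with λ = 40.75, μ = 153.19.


ρ = 40.75/153.19 = 0.2660
Lq = ρ²/(1−ρ) = 0.07076/0.7340 = 0.09641

Final: 0.09641


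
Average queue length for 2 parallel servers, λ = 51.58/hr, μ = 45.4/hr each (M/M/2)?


a = λ/μ = 1.1361; ρ = a/2 = 0.5681
P₀ = 0.275460
Lq = P₀·a^c·ρ / (c!·(1−ρ)²) = 0.275460·1.29078·0.5681/(2·0.18657)
= 0.54129

Final: 0.54129


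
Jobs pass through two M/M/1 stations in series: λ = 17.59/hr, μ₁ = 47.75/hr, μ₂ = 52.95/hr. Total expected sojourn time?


Each node sees arrival rate λ = 17.59/hr (tandem ⇒ throughput preserved).
W₁ = 1/(μ₁−λ) = 1/(47.75−17.59) = 0.03316 hr
W₂ = 1/(μ₂−λ) = 1/(52.95−17.59) = 0.02828 hr
W_total = W₁ + W₂ = 0.03316 + 0.02828 = 0.06144 hr

Final: 0.06144 hr


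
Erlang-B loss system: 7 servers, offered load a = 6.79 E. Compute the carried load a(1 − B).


B(7,6.79) = 0.235764 (Erlang-B)
Carried load = a(1 − B) = 6.79·(1 − 0.235764) = 6.79·0.764236 = 5.1892 E

Final: 5.1892 Erlangs


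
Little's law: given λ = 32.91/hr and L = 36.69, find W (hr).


W = L/λ = 36.69/32.91 = 1.1149 hr

Final: 1.1149 hr


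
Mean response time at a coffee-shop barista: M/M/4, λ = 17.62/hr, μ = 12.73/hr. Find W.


a = 1.3841; ρ = 0.3460; P₀ = 0.248889
Lq = P₀·a^c·ρ/(c!(1−ρ)²) = 0.03080
Wq = Lq/λ = 0.03080/17.62 = 0.001748 hr
W = Wq + 1/μ = 0.001748 + 0.07855 = 0.08030 hr

Final: 0.08030 hr


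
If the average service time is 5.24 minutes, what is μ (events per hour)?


μ = 1/(service time) in consistent units.
1 hour = 60 min, so μ = 60/5.24 = 11.4504 per hour

Final: 11.4504 /hr


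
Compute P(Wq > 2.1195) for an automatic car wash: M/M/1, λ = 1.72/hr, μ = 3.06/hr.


ρ = 1.72/3.06 = 0.5621
P(Wq > t) = ρ·e^{−(μ−λ)t} = 0.5621·e^{−2.8401}
= 0.5621·0.058418 = 0.032836

Final: 0.032836


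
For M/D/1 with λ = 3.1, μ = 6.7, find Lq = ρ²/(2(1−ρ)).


ρ = 3.1/6.7 = 0.4627
M/D/1: Lq = ρ²/(2(1−ρ)) = 0.2141/(2·0.5373) = 0.19921

Final: 0.19921


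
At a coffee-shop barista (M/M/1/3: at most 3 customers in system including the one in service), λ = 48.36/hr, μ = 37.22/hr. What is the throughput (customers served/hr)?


ρ = 1.2993; P_K = (1−ρ)ρ^3/(1−ρ^4) = 0.354875
λ_eff = λ(1 − P_K) = 48.36·(1 − 0.354875) = 48.36·0.645125 = 31.1983 /hr

Final: 31.1983 /hr


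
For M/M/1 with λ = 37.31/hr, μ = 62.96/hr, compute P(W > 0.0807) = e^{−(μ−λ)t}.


W ~ Exponential(μ−λ) for M/M/1.
μ − λ = 62.96 − 37.31 = 25.6500
P(W > t) = e^{−(μ−λ)t} = e^{−2.0700} = 0.126191

Final: 0.126191


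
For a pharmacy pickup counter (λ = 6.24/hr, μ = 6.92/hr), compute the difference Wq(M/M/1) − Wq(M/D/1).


ρ = 6.24/6.92 = 0.9017
Wq(M/M/1) = ρ/(μ−λ) = 0.9017/0.6800 = 1.32608 hr
Wq(M/D/1) = ρ/(2(μ−λ)) = 0.66304 hr
Savings = 1.32608 − 0.66304 = 0.66304 hr

Final: 0.66304 hr


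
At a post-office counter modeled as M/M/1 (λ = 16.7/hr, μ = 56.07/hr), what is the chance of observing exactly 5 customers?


ρ = 16.7/56.07 = 0.2978
P_n = (1−ρ)·ρ^n = (1 − 0.2978)·0.2978^5 = 0.7022·0.002344 = 0.001646

Final: 0.001646


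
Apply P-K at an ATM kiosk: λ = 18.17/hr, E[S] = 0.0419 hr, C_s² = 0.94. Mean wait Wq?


ρ = λ·E[S] = 18.17·0.0419 = 0.7613
E[S²] = E[S]²(1+C_s²) = 0.0419²·(1+0.94) = 0.003406
Wq = λ·E[S²]/(2(1−ρ)) = 18.17·0.003406/(2·0.2387) = 0.12964 hr

Final: 0.12964 hr


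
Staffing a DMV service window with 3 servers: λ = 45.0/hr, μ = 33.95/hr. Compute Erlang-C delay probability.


a = λ/μ = 1.3255; ρ = a/3 = 0.4418
P₀ = 0.256459 (from M/M/c formula)
C(c,a) = [a^c/(c!(1−ρ))]·P₀ = [2.32872/(6·0.5582)]·0.256459
= 0.69534·0.256459 = 0.178326

Final: 0.178326


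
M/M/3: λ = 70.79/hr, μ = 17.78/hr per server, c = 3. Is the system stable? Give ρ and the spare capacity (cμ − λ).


Total capacity cμ = 3·17.78 = 53.34/hr
ρ = λ/(cμ) = 70.79/53.34 = 1.3271
Stable ⇔ ρ < 1: NO
Spare capacity = cμ − λ = 53.34 − 70.79 = -17.45/hr

Final: ρ = 1.3271; unstable; margin = -17.45/hr


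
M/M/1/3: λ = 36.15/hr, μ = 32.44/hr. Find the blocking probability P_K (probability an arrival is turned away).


ρ = λ/μ = 36.15/32.44 = 1.1144
P_K = (1−ρ)ρ^K/(1−ρ^(K+1)) = (-0.1144·1.383829)/(1 − 1.542090)
= -0.158262/-0.542090 = 0.291947

Final: 0.291947


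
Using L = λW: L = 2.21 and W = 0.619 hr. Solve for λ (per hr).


λ = L/W = 2.21/0.619 = 3.5703 /hr

Final: 3.5703 /hr


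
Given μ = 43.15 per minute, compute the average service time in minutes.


Mean service time = 1/μ = 1/43.15 minute = 0.02317 minute
In minutes: 0.02317 × 1 = 0.02317 min

Final: 0.02317 min


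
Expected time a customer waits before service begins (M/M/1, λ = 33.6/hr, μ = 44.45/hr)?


ρ = 33.6/44.45 = 0.7559
Wq = ρ/(μ−λ) = 0.7559/(44.45 − 33.6) = 0.7559/10.85 = 0.06967 hr

Final: 0.06967 hr


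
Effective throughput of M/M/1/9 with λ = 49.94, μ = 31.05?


ρ = 1.6084; P_K = (1−ρ)ρ^9/(1−ρ^10) = 0.381548
λ_eff = λ(1 − P_K) = 49.94·(1 − 0.381548) = 49.94·0.618452 = 30.8855 /hr

Final: 30.8855 /hr


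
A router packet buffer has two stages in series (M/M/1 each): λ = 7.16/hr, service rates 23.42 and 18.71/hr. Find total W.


Each node sees arrival rate λ = 7.16/hr (tandem ⇒ throughput preserved).
W₁ = 1/(μ₁−λ) = 1/(23.42−7.16) = 0.06150 hr
W₂ = 1/(μ₂−λ) = 1/(18.71−7.16) = 0.08658 hr
W_total = W₁ + W₂ = 0.06150 + 0.08658 = 0.14808 hr

Final: 0.14808 hr


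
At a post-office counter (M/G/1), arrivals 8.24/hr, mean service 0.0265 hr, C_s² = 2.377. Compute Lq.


ρ = λ·E[S] = 8.24·0.0265 = 0.2184
Lq = ρ²(1+C_s²)/(2(1−ρ)) = 0.04768·(1+2.377)/(2·0.7816)
= 0.04768·3.3770/1.5633 = 0.10300

Final: 0.10300


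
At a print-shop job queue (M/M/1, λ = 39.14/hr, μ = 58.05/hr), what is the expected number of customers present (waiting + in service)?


ρ = λ/μ = 39.14/58.05 = 0.6742
L = ρ/(1−ρ) = 0.6742/(1 − 0.6742) = 0.6742/0.3258 = 2.0698

Final: 2.0698


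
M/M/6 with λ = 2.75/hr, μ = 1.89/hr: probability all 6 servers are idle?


a = λ/μ = 2.75/1.89 = 1.4550; ρ = a/c = 0.2425
Σ_{k=0}^{5} a^k/k! (terms k=0..5) = 1.00000 + 1.45503 + 1.05855 + 0.51341 + 0.18676 + 0.05435 = 4.26809
Tail: a^6/(6!(1−ρ)) = 9.48911/(720·0.7575) = 0.01740
P₀ = 1/(4.26809 + 0.01740) = 1/4.28548 = 0.233346

Final: 0.233346


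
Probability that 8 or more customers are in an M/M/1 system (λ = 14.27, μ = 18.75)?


ρ = 14.27/18.75 = 0.7611
P(N ≥ n) = ρ^n = 0.7611^8 = 0.112559

Final: 0.112559


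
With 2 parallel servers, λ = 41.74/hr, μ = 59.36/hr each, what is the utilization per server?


ρ = λ/(cμ) = 41.74/(2·59.36) = 41.74/118.72 = 0.3516

Final: 0.3516


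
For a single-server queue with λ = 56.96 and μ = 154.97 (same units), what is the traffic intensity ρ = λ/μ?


ρ = λ/μ = 56.96/154.97 = 0.3676

Final: 0.3676


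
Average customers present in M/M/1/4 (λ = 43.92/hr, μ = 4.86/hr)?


ρ = 43.92/4.86 = 9.0370
L = ρ[1 − (K+1)ρ^K + Kρ^(K+1)] / [(1−ρ)(1−ρ^(K+1))]
Numerator: 9.0370·(1 − 5·6669.668498 + 4·60274.041237) = 1877433.802975
Denominator: (-8.0370)·(-60273.041237) = 484416.664757
L = 1877433.802975/484416.664757 = 3.8757

Final: 3.8757


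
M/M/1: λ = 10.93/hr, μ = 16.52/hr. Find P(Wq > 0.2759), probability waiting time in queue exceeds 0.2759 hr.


ρ = 10.93/16.52 = 0.6616
P(Wq > t) = ρ·e^{−(μ−λ)t} = 0.6616·e^{−1.5423}
= 0.6616·0.213893 = 0.141516

Final: 0.141516


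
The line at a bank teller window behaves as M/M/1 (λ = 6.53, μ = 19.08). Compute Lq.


ρ = 6.53/19.08 = 0.3422
Lq = ρ²/(1−ρ) = 0.1171/0.6578 = 0.1781

Final: 0.1781


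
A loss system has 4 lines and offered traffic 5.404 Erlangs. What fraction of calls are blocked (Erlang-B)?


B(c,a) = (a^c/c!) / Σ_{k=0}^{c} a^k/k!
a^4/4! = 35.534493
Σ terms (k=0..4): 1.00000 + 5.40400 + 14.60161 + 26.30236 + 35.53449 = 82.842464
B = 35.534493/82.842464 = 0.428941

Final: 0.428941


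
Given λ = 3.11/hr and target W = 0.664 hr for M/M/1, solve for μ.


W = 1/(μ−λ) ⇒ μ − λ = 1/W = 1/0.664 = 1.5060
μ = λ + 1/W = 3.11 + 1.5060 = 4.6160 per hr

Final: 4.6160 /hr


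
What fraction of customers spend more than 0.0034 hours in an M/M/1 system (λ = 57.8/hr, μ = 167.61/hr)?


W ~ Exponential(μ−λ) for M/M/1.
μ − λ = 167.61 − 57.8 = 109.8100
P(W > t) = e^{−(μ−λ)t} = e^{−0.3734} = 0.688421

Final: 0.688421


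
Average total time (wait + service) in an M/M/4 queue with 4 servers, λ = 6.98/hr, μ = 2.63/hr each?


a = 2.6540; ρ = 0.6635; P₀ = 0.060847
Lq = P₀·a^c·ρ/(c!(1−ρ)²) = 0.73704
Wq = Lq/λ = 0.73704/6.98 = 0.10559 hr
W = Wq + 1/μ = 0.10559 + 0.38023 = 0.48582 hr

Final: 0.48582 hr


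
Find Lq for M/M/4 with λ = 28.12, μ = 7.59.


a = λ/μ = 3.7049; ρ = a/4 = 0.9262
P₀ = 0.007909
Lq = P₀·a^c·ρ / (c!·(1−ρ)²) = 0.007909·188.40575·0.9262/(24·0.005444)
= 10.56359

Final: 10.56359


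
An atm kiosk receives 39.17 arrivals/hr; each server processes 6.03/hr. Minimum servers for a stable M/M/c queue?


Stability requires cμ > λ ⇔ c > λ/μ.
λ/μ = 39.17/6.03 = 6.4959
Minimum integer c = ⌊6.4959⌋ + 1 = 7
Check: 7·6.03 = 42.21 > 39.17, while 6·6.03 = 36.18 ≤ 39.17

Final: 7 servers


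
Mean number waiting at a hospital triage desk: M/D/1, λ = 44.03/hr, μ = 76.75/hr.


ρ = 44.03/76.75 = 0.5737
M/D/1: Lq = ρ²/(2(1−ρ)) = 0.3291/(2·0.4263) = 0.38599

Final: 0.38599


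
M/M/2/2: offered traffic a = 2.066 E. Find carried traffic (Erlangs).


B(2,2.066) = 0.410405 (Erlang-B)
Carried load = a(1 − B) = 2.066·(1 − 0.410405) = 2.066·0.589595 = 1.2181 E

Final: 1.2181 Erlangs


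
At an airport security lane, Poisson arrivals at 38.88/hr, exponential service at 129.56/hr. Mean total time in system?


W = 1/(μ−λ) = 1/(129.56 − 38.88) = 1/90.68 = 0.01103 hr

Final: 0.01103 hr


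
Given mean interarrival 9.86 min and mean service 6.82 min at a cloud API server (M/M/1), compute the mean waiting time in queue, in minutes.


λ = 60/9.86 = 6.0852 /hr
μ = 60/6.82 = 8.7977 /hr
ρ = λ/μ = 6.0852/8.7977 = 0.6917
Wq = ρ/(μ−λ) = 0.6917/(8.7977−6.0852) = 0.25500 hr
In minutes: 0.25500·60 = 15.300 min

Final: 15.300 min


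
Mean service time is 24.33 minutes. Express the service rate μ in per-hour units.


μ = 1/(service time) in consistent units.
1 hour = 60 min, so μ = 60/24.33 = 2.4661 per hour

Final: 2.4661 /hr


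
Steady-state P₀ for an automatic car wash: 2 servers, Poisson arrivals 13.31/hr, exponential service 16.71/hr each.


a = λ/μ = 13.31/16.71 = 0.7965; ρ = a/c = 0.3983
Σ_{k=0}^{1} a^k/k! (terms k=0..1) = 1.00000 + 0.79653 = 1.79653
Tail: a^2/(2!(1−ρ)) = 0.63446/(2·0.6017) = 0.52719
P₀ = 1/(1.79653 + 0.52719) = 1/2.32372 = 0.430345

Final: 0.430345


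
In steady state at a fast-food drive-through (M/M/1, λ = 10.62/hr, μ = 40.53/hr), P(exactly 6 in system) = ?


ρ = 10.62/40.53 = 0.2620
P_n = (1−ρ)·ρ^n = (1 − 0.2620)·0.2620^6 = 0.7380·0.0003237 = 0.0002389

Final: 0.0002389


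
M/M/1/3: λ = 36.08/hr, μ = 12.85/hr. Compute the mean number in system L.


ρ = 36.08/12.85 = 2.8078
L = ρ[1 − (K+1)ρ^K + Kρ^(K+1)] / [(1−ρ)(1−ρ^(K+1))]
Numerator: 2.8078·(1 − 4·22.135544 + 3·62.151785) = 277.726650
Denominator: (-1.8078)·(-61.151785) = 110.549102
L = 277.726650/110.549102 = 2.5122

Final: 2.5122


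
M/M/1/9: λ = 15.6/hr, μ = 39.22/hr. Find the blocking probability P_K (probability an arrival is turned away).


ρ = λ/μ = 15.6/39.22 = 0.3978
P_K = (1−ρ)ρ^K/(1−ρ^(K+1)) = (0.6022·0.0002492)/(1 − 0.00009912)
= 0.0001501/0.999901 = 0.0001501

Final: 0.0001501


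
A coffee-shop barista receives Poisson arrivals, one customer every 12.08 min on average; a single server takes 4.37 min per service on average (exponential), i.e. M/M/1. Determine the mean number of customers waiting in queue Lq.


λ = 60/12.08 = 4.9669 /hr
μ = 60/4.37 = 13.7300 /hr
ρ = λ/μ = 4.9669/13.7300 = 0.3618
Lq = ρ²/(1−ρ) = 0.1309/0.6382 = 0.2050

Final: 0.2050


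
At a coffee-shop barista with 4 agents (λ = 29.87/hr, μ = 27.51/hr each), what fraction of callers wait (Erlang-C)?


a = λ/μ = 1.0858; ρ = a/4 = 0.2714
P₀ = 0.336917 (from M/M/c formula)
C(c,a) = [a^c/(c!(1−ρ))]·P₀ = [1.38988/(24·0.7286)]·0.336917
= 0.07949·0.336917 = 0.026781

Final: 0.026781


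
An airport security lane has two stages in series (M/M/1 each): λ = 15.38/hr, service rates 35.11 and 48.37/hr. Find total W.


Each node sees arrival rate λ = 15.38/hr (tandem ⇒ throughput preserved).
W₁ = 1/(μ₁−λ) = 1/(35.11−15.38) = 0.05068 hr
W₂ = 1/(μ₂−λ) = 1/(48.37−15.38) = 0.03031 hr
W_total = W₁ + W₂ = 0.05068 + 0.03031 = 0.08100 hr

Final: 0.08100 hr


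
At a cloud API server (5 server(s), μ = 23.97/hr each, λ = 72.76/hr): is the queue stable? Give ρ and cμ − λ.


Total capacity cμ = 5·23.97 = 119.85/hr
ρ = λ/(cμ) = 72.76/119.85 = 0.6071
Stable ⇔ ρ < 1: YES
Spare capacity = cμ − λ = 119.85 − 72.76 = 47.09/hr

Final: ρ = 0.6071; stable; margin = 47.09/hr


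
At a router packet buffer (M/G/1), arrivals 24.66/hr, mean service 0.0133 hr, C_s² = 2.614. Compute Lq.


ρ = λ·E[S] = 24.66·0.0133 = 0.3280
Lq = ρ²(1+C_s²)/(2(1−ρ)) = 0.1076·(1+2.614)/(2·0.6720)
= 0.1076·3.6140/1.3440 = 0.28924

Final: 0.28924


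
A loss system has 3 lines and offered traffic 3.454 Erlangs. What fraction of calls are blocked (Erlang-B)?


B(c,a) = (a^c/c!) / Σ_{k=0}^{c} a^k/k!
a^3/3! = 6.867770
Σ terms (k=0..3): 1.00000 + 3.45400 + 5.96506 + 6.86777 = 17.286828
B = 6.867770/17.286828 = 0.397283

Final: 0.397283


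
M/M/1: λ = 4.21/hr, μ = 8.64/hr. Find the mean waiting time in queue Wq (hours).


ρ = 4.21/8.64 = 0.4873
Wq = ρ/(μ−λ) = 0.4873/(8.64 − 4.21) = 0.4873/4.43 = 0.1100 hr

Final: 0.1100 hr


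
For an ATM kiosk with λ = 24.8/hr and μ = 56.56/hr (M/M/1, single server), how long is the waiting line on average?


ρ = 24.8/56.56 = 0.4385
Lq = ρ²/(1−ρ) = 0.1923/0.5615 = 0.3424

Final: 0.3424


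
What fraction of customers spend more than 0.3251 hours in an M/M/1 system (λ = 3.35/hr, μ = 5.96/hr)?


W ~ Exponential(μ−λ) for M/M/1.
μ − λ = 5.96 − 3.35 = 2.6100
P(W > t) = e^{−(μ−λ)t} = e^{−0.8485} = 0.428052

Final: 0.428052


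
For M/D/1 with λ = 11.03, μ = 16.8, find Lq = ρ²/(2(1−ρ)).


ρ = 11.03/16.8 = 0.6565
M/D/1: Lq = ρ²/(2(1−ρ)) = 0.4311/(2·0.3435) = 0.62753

Final: 0.62753


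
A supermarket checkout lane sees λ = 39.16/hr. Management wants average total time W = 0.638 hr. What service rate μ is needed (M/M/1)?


W = 1/(μ−λ) ⇒ μ − λ = 1/W = 1/0.638 = 1.5674
μ = λ + 1/W = 39.16 + 1.5674 = 40.7274 per hr

Final: 40.7274 /hr


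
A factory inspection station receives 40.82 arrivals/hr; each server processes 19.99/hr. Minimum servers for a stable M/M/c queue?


Stability requires cμ > λ ⇔ c > λ/μ.
λ/μ = 40.82/19.99 = 2.0420
Minimum integer c = ⌊2.0420⌋ + 1 = 3
Check: 3·19.99 = 59.97 > 40.82, while 2·19.99 = 39.98 ≤ 40.82

Final: 3 servers
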